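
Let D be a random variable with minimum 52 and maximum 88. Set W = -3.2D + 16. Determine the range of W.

Range(W) = 115.2

Range of D = 88 − 52 = 36.
Range(W) = |a|·Range(D) = |-3.2|·36 = 115.2.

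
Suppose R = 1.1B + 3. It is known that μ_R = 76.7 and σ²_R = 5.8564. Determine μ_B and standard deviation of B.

μ_B = 67, standard deviation of B = 2.2

From R = 1.1B + 3: μ_R = a·μ_B + b, so μ_B = (μ_R − b)/a = (76.7 − 3)/1.1 = 67.
standard deviation of R = √5.8564 = 2.42.
standard deviation of R = |a|·standard deviation of B, so standard deviation of B = 2.42/|1.1| = 2.2.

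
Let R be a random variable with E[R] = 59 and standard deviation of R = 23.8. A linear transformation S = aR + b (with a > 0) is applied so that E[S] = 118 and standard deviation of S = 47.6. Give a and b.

a = 2, b = 0

standard deviation of S = a·standard deviation of R (a > 0), so a = 47.6/23.8 = 2.
E[S] = a·E[R] + b, so b = 118 − 2·59 = 0.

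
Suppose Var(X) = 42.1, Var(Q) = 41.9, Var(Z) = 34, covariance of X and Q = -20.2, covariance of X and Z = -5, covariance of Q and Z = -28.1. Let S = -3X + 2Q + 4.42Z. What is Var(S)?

Var(S) = a²·Var(X) + b²·Var(Q) + c²·Var(Z) + 2ab·covariance of X and Q + 2ac·covariance of X and Z + 2bc·covariance of Q and Z, with a = -3, b = 2, c = 4.42.
= 378.9 + 167.6 + 664.2376 + 242.4 + 132.6 + (-496.808)
= 1088.9296.

Var(S) = 1088.9296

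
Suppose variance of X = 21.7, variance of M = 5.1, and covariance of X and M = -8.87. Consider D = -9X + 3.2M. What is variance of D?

variance of D = 2320.836

variance of D = a²·variance of X + b²·variance of M + 2ab·covariance of X and M with a = -9, b = 3.2.
= (-9)²·21.7 + 3.2²·5.1 + 2·(-9)·3.2·(-8.87)
= 1757.7 + 52.224 + 510.912 = 2320.836.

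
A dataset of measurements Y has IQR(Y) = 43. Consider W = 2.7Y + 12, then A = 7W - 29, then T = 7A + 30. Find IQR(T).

IQR(T) = 5688.9

IQR(W) = |2.7|·43 = 116.1.
IQR(A) = |7|·116.1 = 812.7.
IQR(T) = |7|·812.7 = 5688.9.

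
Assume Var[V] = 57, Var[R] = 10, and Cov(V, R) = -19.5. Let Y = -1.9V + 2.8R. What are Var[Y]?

Var[Y] = a²·Var[V] + b²·Var[R] + 2ab·Cov(V, R) with a = -1.9, b = 2.8.
= (-1.9)²·57 + 2.8²·10 + 2·(-1.9)·2.8·(-19.5)
= 205.77 + 78.4 + 207.48 = 491.65.

Var[Y] = 491.65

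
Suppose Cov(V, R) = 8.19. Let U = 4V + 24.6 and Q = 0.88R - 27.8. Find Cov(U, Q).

Cov(U, Q) = 28.8288

Cov(U, Q) = a·c·Cov(V, R) = 4·0.88·8.19 = 28.8288. Additive constants drop out.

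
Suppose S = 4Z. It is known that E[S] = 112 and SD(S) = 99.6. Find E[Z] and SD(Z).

E[Z] = 28, SD(Z) = 24.9

From S = 4Z: E[S] = a·E[Z] + b, so E[Z] = (E[S] − b)/a = (112 − 0)/4 = 28.
SD(S) = |a|·SD(Z), so SD(Z) = 99.6/|4| = 24.9.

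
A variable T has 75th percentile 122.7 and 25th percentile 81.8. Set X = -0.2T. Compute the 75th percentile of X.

Since a = -0.2 < 0 the transformation is decreasing, reversing order: the 75th percentile of X corresponds to the 25th percentile of T.
So P_{75}(X) = a·P_{25}(T) + b = (-0.2)·81.8 = -16.36.

75th percentile of X = -16.36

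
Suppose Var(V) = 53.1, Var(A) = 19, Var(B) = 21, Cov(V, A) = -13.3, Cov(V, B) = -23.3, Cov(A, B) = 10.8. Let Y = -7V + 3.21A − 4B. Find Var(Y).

Var(Y) = 2149.2359

Var(Y) = a²·Var(V) + b²·Var(A) + c²·Var(B) + 2ab·Cov(V, A) + 2ac·Cov(V, B) + 2bc·Cov(A, B), with a = -7, b = 3.21, c = -4.
= 2601.9 + 195.7779 + 336 + 597.702 + (-1304.8) + (-277.344)
= 2149.2359.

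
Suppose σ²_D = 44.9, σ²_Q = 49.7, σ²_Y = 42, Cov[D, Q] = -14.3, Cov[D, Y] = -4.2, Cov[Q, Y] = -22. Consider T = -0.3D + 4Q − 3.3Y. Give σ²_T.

σ²_T = 1863.425

σ²_T = a²·σ²_D + b²·σ²_Q + c²·σ²_Y + 2ab·Cov[D, Q] + 2ac·Cov[D, Y] + 2bc·Cov[Q, Y], with a = -0.3, b = 4, c = -3.3.
= 4.041 + 795.2 + 457.38 + 34.32 + (-8.316) + 580.8
= 1863.425.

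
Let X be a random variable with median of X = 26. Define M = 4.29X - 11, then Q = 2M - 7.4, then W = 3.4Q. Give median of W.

median of M = 4.29·26 + (-11) = 100.54.
median of Q = 2·100.54 + (-7.4) = 193.68.
median of W = 3.4·193.68 = 658.512.

median of W = 658.512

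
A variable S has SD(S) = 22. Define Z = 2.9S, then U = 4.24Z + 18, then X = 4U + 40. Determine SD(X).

SD(Z) = |2.9|·22 = 63.8.
SD(U) = |4.24|·63.8 = 270.512.
SD(X) = |4|·270.512 = 1082.048.

SD(X) = 1082.048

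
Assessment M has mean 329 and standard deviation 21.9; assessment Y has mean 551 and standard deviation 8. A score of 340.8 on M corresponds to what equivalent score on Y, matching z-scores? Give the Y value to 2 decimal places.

Y = 555.31

z = (340.8 − 329)/21.9 ≈ 0.5388.
Y = 551 + z·8 = 551 + (340.8 − 329)·8/21.9 ≈ 555.31.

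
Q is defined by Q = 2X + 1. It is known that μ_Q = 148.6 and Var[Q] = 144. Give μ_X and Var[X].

From Q = 2X + 1: μ_Q = a·μ_X + b, so μ_X = (μ_Q − b)/a = (148.6 − 1)/2 = 73.8.
Var[Q] = a²·Var[X], so Var[X] = 144/2² = 36.

μ_X = 73.8, Var[X] = 36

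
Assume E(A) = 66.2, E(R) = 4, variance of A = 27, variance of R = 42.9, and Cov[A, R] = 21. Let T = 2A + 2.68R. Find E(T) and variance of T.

E(T) = 143.12, variance of T = 641.24496

E(T) = 2·E(A) + 2.68·E(R) = 2·66.2 + 2.68·4 = 143.12.
variance of T = a²·variance of A + b²·variance of R + 2ab·Cov[A, R] with a = 2, b = 2.68.
= 2²·27 + 2.68²·42.9 + 2·2·2.68·21
= 108 + 308.12496 + 225.12 = 641.24496.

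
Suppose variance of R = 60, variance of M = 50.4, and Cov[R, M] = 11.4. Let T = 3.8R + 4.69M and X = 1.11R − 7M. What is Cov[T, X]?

Cov[T, X] = -1645.44474

By bilinearity, Cov[T, X] = ac·variance of R + bd·variance of M + (ad+bc)·Cov[R, M], with a=3.8, b=4.69, c=1.11, d=-7.
ac·variance of R = 3.8·1.11·60 = 253.08
bd·variance of M = 4.69·(-7)·50.4 = -1654.632
(ad+bc)·Cov[R, M] = (-21.3941)·11.4 = -243.89274
Cov[T, X] = 253.08 + (-1654.632) + (-243.89274) = -1645.44474.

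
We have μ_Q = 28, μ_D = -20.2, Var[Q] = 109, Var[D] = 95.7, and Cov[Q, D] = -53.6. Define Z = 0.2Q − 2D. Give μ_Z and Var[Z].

μ_Z = 46, Var[Z] = 430.04

μ_Z = 0.2·μ_Q + (-2)·μ_D = 0.2·28 + (-2)·(-20.2) = 46.
Var[Z] = a²·Var[Q] + b²·Var[D] + 2ab·Cov[Q, D] with a = 0.2, b = -2.
= 0.2²·109 + (-2)²·95.7 + 2·0.2·(-2)·(-53.6)
= 4.36 + 382.8 + 42.88 = 430.04.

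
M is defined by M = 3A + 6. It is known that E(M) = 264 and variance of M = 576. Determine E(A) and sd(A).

E(A) = 86, sd(A) = 8

From M = 3A + 6: E(M) = a·E(A) + b, so E(A) = (E(M) − b)/a = (264 − 6)/3 = 86.
sd(M) = √576 = 24.
sd(M) = |a|·sd(A), so sd(A) = 24/|3| = 8.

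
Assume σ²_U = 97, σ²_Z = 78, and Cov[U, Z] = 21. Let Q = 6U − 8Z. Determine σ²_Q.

σ²_Q = a²·σ²_U + b²·σ²_Z + 2ab·Cov[U, Z] with a = 6, b = -8.
= 6²·97 + (-8)²·78 + 2·6·(-8)·21
= 3492 + 4992 + (-2016) = 6468.

σ²_Q = 6468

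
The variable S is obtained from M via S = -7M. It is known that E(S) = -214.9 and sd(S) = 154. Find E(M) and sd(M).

From S = -7M: E(S) = a·E(M) + b, so E(M) = (E(S) − b)/a = (-214.9 − 0)/(-7) = 30.7.
sd(S) = |a|·sd(M), so sd(M) = 154/|-7| = 22.

E(M) = 30.7, sd(M) = 22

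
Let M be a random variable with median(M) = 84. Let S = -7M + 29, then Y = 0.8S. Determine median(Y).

median(S) = (-7)·84 + 29 = -559.
median(Y) = 0.8·(-559) = -447.2.

median(Y) = -447.2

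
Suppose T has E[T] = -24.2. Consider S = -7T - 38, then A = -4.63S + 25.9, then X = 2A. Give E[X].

E[S] = (-7)·(-24.2) + (-38) = 131.4.
E[A] = (-4.63)·131.4 + 25.9 = -582.482.
E[X] = 2·(-582.482) = -1164.964.

E[X] = -1164.964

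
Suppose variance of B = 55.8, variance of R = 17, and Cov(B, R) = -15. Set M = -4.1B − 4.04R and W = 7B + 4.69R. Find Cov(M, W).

Cov(M, W) = -1210.9342

By bilinearity, Cov(M, W) = ac·variance of B + bd·variance of R + (ad+bc)·Cov(B, R), with a=-4.1, b=-4.04, c=7, d=4.69.
ac·variance of B = (-4.1)·7·55.8 = -1601.46
bd·variance of R = (-4.04)·4.69·17 = -322.1092
(ad+bc)·Cov(B, R) = (-47.509)·(-15) = 712.635
Cov(M, W) = -1601.46 + (-322.1092) + 712.635 = -1210.9342.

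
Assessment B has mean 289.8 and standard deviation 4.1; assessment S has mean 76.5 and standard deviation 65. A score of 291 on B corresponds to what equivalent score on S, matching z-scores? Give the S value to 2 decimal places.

S = 95.52

z = (291 − 289.8)/4.1 ≈ 0.2927.
S = 76.5 + z·65 = 76.5 + (291 − 289.8)·65/4.1 ≈ 95.52.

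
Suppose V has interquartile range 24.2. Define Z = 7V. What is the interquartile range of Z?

Under Z = aV + b, IQR(Z) = |a|·IQR(V) = |7|·24.2 = 169.4 (shifts cancel; spread scales by |a|).

IQR(Z) = 169.4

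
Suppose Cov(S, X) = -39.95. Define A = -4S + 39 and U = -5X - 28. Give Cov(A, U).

Cov(A, U) = -799

Cov(A, U) = a·c·Cov(S, X) = (-4)·(-5)·(-39.95) = -799. Additive constants drop out.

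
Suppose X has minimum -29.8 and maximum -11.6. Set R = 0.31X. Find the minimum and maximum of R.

min(R) = -9.238, max(R) = -3.596

a = 0.31 > 0, so min(R) = a·min(X)+b = 0.31·(-29.8) = -9.238 and max(R) = 0.31·(-11.6) = -3.596.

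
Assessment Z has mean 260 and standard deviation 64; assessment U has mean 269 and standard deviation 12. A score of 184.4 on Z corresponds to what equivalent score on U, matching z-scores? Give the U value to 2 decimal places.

U = 254.83

z = (184.4 − 260)/64 ≈ -1.1813.
U = 269 + z·12 = 269 + (184.4 − 260)·12/64 ≈ 254.83.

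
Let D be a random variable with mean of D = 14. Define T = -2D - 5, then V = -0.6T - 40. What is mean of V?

mean of T = (-2)·14 + (-5) = -33.
mean of V = (-0.6)·(-33) + (-40) = -20.2.

mean of V = -20.2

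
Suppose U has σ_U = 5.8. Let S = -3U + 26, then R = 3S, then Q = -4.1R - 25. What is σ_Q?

σ_Q = 214.02

σ_S = |-3|·5.8 = 17.4.
σ_R = |3|·17.4 = 52.2.
σ_Q = |-4.1|·52.2 = 214.02.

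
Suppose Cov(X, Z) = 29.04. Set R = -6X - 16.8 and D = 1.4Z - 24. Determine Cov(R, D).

Cov(R, D) = a·c·Cov(X, Z) = (-6)·1.4·29.04 = -243.936. Additive constants drop out.

Cov(R, D) = -243.936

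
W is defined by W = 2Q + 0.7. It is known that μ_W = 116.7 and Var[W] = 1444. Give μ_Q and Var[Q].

From W = 2Q + 0.7: μ_W = a·μ_Q + b, so μ_Q = (μ_W − b)/a = (116.7 − 0.7)/2 = 58.
Var[W] = a²·Var[Q], so Var[Q] = 1444/2² = 361.

μ_Q = 58, Var[Q] = 361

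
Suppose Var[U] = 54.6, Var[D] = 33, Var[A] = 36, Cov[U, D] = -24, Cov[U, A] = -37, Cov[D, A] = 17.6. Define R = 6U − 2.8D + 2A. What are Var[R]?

Var[R] = 2089.6

Var[R] = a²·Var[U] + b²·Var[D] + c²·Var[A] + 2ab·Cov[U, D] + 2ac·Cov[U, A] + 2bc·Cov[D, A], with a = 6, b = -2.8, c = 2.
= 1965.6 + 258.72 + 144 + 806.4 + (-888) + (-197.12)
= 2089.6.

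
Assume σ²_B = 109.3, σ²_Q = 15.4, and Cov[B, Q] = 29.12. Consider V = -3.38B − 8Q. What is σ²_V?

σ²_V = a²·σ²_B + b²·σ²_Q + 2ab·Cov[B, Q] with a = -3.38, b = -8.
= (-3.38)²·109.3 + (-8)²·15.4 + 2·(-3.38)·(-8)·29.12
= 1248.68692 + 985.6 + 1574.8096 = 3809.09652.

σ²_V = 3809.09652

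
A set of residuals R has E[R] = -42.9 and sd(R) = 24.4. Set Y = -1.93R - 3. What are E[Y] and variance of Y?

Y = -1.93R - 3 is linear with a = -1.93, b = -3.
E[Y] = a·E[R] + b = (-1.93)·(-42.9) + (-3) = 79.797.
variance of R = 24.4² = 595.36.
variance of Y = a²·variance of R = (-1.93)²·595.36 = 2217.656464 (the additive constant -3 does not affect variance).

E[Y] = 79.797, variance of Y = 2217.656464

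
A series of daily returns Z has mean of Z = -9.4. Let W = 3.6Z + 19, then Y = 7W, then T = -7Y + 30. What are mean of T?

mean of T = 757.16

mean of W = 3.6·(-9.4) + 19 = -14.84.
mean of Y = 7·(-14.84) = -103.88.
mean of T = (-7)·(-103.88) + 30 = 757.16.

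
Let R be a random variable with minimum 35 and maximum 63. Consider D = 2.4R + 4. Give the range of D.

Range(D) = 67.2

Range of R = 63 − 35 = 28.
Range(D) = |a|·Range(R) = |2.4|·28 = 67.2.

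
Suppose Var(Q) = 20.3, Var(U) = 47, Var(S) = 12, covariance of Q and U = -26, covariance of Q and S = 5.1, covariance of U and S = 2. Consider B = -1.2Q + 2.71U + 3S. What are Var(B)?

Var(B) = 647.3087

Var(B) = a²·Var(Q) + b²·Var(U) + c²·Var(S) + 2ab·covariance of Q and U + 2ac·covariance of Q and S + 2bc·covariance of U and S, with a = -1.2, b = 2.71, c = 3.
= 29.232 + 345.1727 + 108 + 169.104 + (-36.72) + 32.52
= 647.3087.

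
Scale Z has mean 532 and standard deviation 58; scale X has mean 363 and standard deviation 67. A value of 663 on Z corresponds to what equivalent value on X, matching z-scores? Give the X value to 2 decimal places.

X = 514.33

z = (663 − 532)/58 ≈ 2.2586.
X = 363 + z·67 = 363 + (663 − 532)·67/58 ≈ 514.33.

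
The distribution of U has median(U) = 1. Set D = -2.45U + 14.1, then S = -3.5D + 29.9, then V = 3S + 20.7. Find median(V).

median(D) = (-2.45)·1 + 14.1 = 11.65.
median(S) = (-3.5)·11.65 + 29.9 = -10.875.
median(V) = 3·(-10.875) + 20.7 = -11.925.

median(V) = -11.925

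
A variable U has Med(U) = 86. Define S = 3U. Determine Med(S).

Med(S) = 258

A linear map preserves order up to sign, so Med(S) = a·Med(U) + b = 3·86 = 258.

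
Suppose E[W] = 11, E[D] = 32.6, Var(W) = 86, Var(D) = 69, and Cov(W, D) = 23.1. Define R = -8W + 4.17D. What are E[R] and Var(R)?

E[R] = (-8)·E[W] + 4.17·E[D] = (-8)·11 + 4.17·32.6 = 47.942.
Var(R) = a²·Var(W) + b²·Var(D) + 2ab·Cov(W, D) with a = -8, b = 4.17.
= (-8)²·86 + 4.17²·69 + 2·(-8)·4.17·23.1
= 5504 + 1199.8341 + (-1541.232) = 5162.6021.

E[R] = 47.942, Var(R) = 5162.6021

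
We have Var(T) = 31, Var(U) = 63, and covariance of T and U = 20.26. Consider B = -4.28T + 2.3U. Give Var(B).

Var(B) = 502.26152

Var(B) = a²·Var(T) + b²·Var(U) + 2ab·covariance of T and U with a = -4.28, b = 2.3.
= (-4.28)²·31 + 2.3²·63 + 2·(-4.28)·2.3·20.26
= 567.8704 + 333.27 + (-398.87888) = 502.26152.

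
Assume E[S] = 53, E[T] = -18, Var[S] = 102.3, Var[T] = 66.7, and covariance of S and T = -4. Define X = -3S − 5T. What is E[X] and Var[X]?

E[X] = (-3)·E[S] + (-5)·E[T] = (-3)·53 + (-5)·(-18) = -69.
Var[X] = a²·Var[S] + b²·Var[T] + 2ab·covariance of S and T with a = -3, b = -5.
= (-3)²·102.3 + (-5)²·66.7 + 2·(-3)·(-5)·(-4)
= 920.7 + 1667.5 + (-120) = 2468.2.

E[X] = -69, Var[X] = 2468.2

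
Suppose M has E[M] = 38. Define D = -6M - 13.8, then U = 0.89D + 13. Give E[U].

E[U] = -202.202

E[D] = (-6)·38 + (-13.8) = -241.8.
E[U] = 0.89·(-241.8) + 13 = -202.202.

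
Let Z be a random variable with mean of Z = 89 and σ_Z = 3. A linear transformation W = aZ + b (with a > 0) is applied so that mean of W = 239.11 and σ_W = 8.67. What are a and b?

σ_W = a·σ_Z (a > 0), so a = 8.67/3 = 2.89.
mean of W = a·mean of Z + b, so b = 239.11 − 2.89·89 = -18.1.

a = 2.89, b = -18.1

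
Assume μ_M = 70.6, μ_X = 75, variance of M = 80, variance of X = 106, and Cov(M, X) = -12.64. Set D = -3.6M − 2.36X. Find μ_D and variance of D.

μ_D = -431.16, variance of D = 1412.39872

μ_D = (-3.6)·μ_M + (-2.36)·μ_X = (-3.6)·70.6 + (-2.36)·75 = -431.16.
variance of D = a²·variance of M + b²·variance of X + 2ab·Cov(M, X) with a = -3.6, b = -2.36.
= (-3.6)²·80 + (-2.36)²·106 + 2·(-3.6)·(-2.36)·(-12.64)
= 1036.8 + 590.3776 + (-214.77888) = 1412.39872.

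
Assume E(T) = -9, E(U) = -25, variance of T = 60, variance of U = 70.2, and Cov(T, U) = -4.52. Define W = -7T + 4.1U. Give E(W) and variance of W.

E(W) = (-7)·E(T) + 4.1·E(U) = (-7)·(-9) + 4.1·(-25) = -39.5.
variance of W = a²·variance of T + b²·variance of U + 2ab·Cov(T, U) with a = -7, b = 4.1.
= (-7)²·60 + 4.1²·70.2 + 2·(-7)·4.1·(-4.52)
= 2940 + 1180.062 + 259.448 = 4379.51.

E(W) = -39.5, variance of W = 4379.51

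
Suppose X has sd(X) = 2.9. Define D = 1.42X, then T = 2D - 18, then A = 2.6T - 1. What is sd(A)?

sd(A) = 21.4136

sd(D) = |1.42|·2.9 = 4.118.
sd(T) = |2|·4.118 = 8.236.
sd(A) = |2.6|·8.236 = 21.4136.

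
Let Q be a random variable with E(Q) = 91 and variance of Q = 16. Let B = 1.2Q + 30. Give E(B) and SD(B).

B = 1.2Q + 30 is linear with a = 1.2, b = 30.
E(B) = a·E(Q) + b = 1.2·91 + 30 = 139.2.
SD(Q) = √16 = 4.
SD(B) = |a|·SD(Q) = |1.2|·4 = 4.8.

E(B) = 139.2, SD(B) = 4.8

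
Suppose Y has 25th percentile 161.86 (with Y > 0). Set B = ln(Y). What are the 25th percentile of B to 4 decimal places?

ln(Y) is increasing, so P_{25}(B) = g(P_{25}(Y)) ≈ 5.0867.

25th percentile of B = 5.0867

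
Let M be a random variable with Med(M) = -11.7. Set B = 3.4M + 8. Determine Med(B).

Med(B) = -31.78

A linear map preserves order up to sign, so Med(B) = a·Med(M) + b = 3.4·(-11.7) + 8 = -31.78.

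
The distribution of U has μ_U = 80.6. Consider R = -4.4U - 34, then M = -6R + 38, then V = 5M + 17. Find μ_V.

μ_V = 11866.2

μ_R = (-4.4)·80.6 + (-34) = -388.64.
μ_M = (-6)·(-388.64) + 38 = 2369.84.
μ_V = 5·2369.84 + 17 = 11866.2.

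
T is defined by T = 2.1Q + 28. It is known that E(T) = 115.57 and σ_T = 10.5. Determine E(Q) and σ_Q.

E(Q) = 41.7, σ_Q = 5

From T = 2.1Q + 28: E(T) = a·E(Q) + b, so E(Q) = (E(T) − b)/a = (115.57 − 28)/2.1 = 41.7.
σ_T = |a|·σ_Q, so σ_Q = 10.5/|2.1| = 5.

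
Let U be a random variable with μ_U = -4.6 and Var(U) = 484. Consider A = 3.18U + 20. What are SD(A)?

A = 3.18U + 20 is linear with a = 3.18, b = 20.
SD(U) = √484 = 22.
SD(A) = |a|·SD(U) = |3.18|·22 = 69.96.

SD(A) = 69.96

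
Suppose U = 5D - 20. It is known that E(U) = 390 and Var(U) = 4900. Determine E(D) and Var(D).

From U = 5D - 20: E(U) = a·E(D) + b, so E(D) = (E(U) − b)/a = (390 − (-20))/5 = 82.
Var(U) = a²·Var(D), so Var(D) = 4900/5² = 196.

E(D) = 82, Var(D) = 196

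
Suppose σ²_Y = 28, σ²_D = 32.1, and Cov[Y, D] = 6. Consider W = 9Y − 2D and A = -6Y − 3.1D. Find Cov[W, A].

By bilinearity, Cov[W, A] = ac·σ²_Y + bd·σ²_D + (ad+bc)·Cov[Y, D], with a=9, b=-2, c=-6, d=-3.1.
ac·σ²_Y = 9·(-6)·28 = -1512
bd·σ²_D = (-2)·(-3.1)·32.1 = 199.02
(ad+bc)·Cov[Y, D] = (-15.9)·6 = -95.4
Cov[W, A] = -1512 + 199.02 + (-95.4) = -1408.38.

Cov[W, A] = -1408.38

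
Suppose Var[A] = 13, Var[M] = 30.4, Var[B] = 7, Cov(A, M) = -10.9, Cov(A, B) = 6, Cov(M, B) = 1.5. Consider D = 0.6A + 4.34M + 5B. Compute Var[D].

Var[D] = a²·Var[A] + b²·Var[M] + c²·Var[B] + 2ab·Cov(A, M) + 2ac·Cov(A, B) + 2bc·Cov(M, B), with a = 0.6, b = 4.34, c = 5.
= 4.68 + 572.60224 + 175 + (-56.7672) + 36 + 65.1
= 796.61504.

Var[D] = 796.61504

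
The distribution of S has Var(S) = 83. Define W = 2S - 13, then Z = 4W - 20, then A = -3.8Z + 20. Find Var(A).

Var(A) = 76705.28

Var(W) = 2²·83 = 332.
Var(Z) = 4²·332 = 5312.
Var(A) = (-3.8)²·5312 = 76705.28.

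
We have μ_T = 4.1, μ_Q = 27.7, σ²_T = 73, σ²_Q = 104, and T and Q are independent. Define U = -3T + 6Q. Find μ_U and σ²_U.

μ_U = 153.9, σ²_U = 4401

μ_U = (-3)·μ_T + 6·μ_Q = (-3)·4.1 + 6·27.7 = 153.9.
σ²_U = a²·σ²_T + b²·σ²_Q + 2ab·Cov[T, Q] with a = -3, b = 6.
Independence gives Cov[T, Q] = 0.
= (-3)²·73 + 6²·104 + 2·(-3)·6·0
= 657 + 3744 + 0 = 4401.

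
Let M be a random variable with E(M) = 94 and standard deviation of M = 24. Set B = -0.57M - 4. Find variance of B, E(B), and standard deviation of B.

B = -0.57M - 4 is linear with a = -0.57, b = -4.
variance of M = 24² = 576.
variance of B = a²·variance of M = (-0.57)²·576 = 187.1424 (the additive constant -4 does not affect variance).
E(B) = a·E(M) + b = (-0.57)·94 + (-4) = -57.58.
standard deviation of B = |a|·standard deviation of M = |-0.57|·24 = 13.68.

variance of B = 187.1424, E(B) = -57.58, standard deviation of B = 13.68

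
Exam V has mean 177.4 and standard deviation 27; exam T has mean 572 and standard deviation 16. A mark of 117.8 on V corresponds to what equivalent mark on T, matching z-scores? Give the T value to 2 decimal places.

T = 536.68

z = (117.8 − 177.4)/27 ≈ -2.2074.
T = 572 + z·16 = 572 + (117.8 − 177.4)·16/27 ≈ 536.68.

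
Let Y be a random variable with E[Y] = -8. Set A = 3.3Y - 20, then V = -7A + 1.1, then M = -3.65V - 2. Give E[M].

E[M] = -1191.535

E[A] = 3.3·(-8) + (-20) = -46.4.
E[V] = (-7)·(-46.4) + 1.1 = 325.9.
E[M] = (-3.65)·325.9 + (-2) = -1191.535.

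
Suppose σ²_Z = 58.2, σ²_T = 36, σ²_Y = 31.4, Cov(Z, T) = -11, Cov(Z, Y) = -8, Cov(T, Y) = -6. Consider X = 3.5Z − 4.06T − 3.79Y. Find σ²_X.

σ²_X = 2097.60354

σ²_X = a²·σ²_Z + b²·σ²_T + c²·σ²_Y + 2ab·Cov(Z, T) + 2ac·Cov(Z, Y) + 2bc·Cov(T, Y), with a = 3.5, b = -4.06, c = -3.79.
= 712.95 + 593.4096 + 451.03274 + 312.62 + 212.24 + (-184.6488)
= 2097.60354.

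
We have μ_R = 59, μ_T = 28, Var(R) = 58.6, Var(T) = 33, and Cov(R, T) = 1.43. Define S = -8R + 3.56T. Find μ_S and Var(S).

μ_S = (-8)·μ_R + 3.56·μ_T = (-8)·59 + 3.56·28 = -372.32.
Var(S) = a²·Var(R) + b²·Var(T) + 2ab·Cov(R, T) with a = -8, b = 3.56.
= (-8)²·58.6 + 3.56²·33 + 2·(-8)·3.56·1.43
= 3750.4 + 418.2288 + (-81.4528) = 4087.176.

μ_S = -372.32, Var(S) = 4087.176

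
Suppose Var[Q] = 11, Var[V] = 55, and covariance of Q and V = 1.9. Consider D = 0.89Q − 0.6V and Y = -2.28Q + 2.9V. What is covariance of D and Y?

By bilinearity, covariance of D and Y = ac·Var[Q] + bd·Var[V] + (ad+bc)·covariance of Q and V, with a=0.89, b=-0.6, c=-2.28, d=2.9.
ac·Var[Q] = 0.89·(-2.28)·11 = -22.3212
bd·Var[V] = (-0.6)·2.9·55 = -95.7
(ad+bc)·covariance of Q and V = (3.949)·1.9 = 7.5031
covariance of D and Y = -22.3212 + (-95.7) + 7.5031 = -110.5181.

covariance of D and Y = -110.5181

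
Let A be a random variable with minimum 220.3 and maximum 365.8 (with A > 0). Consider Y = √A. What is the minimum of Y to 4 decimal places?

min(Y) = 14.8425

√A is increasing on this domain, so min(Y) comes from min(A) = 220.3: min(Y) = √(220.3) ≈ 14.8425.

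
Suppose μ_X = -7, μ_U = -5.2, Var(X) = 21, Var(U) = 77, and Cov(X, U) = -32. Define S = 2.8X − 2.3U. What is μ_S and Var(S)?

μ_S = -7.64, Var(S) = 984.13

μ_S = 2.8·μ_X + (-2.3)·μ_U = 2.8·(-7) + (-2.3)·(-5.2) = -7.64.
Var(S) = a²·Var(X) + b²·Var(U) + 2ab·Cov(X, U) with a = 2.8, b = -2.3.
= 2.8²·21 + (-2.3)²·77 + 2·2.8·(-2.3)·(-32)
= 164.64 + 407.33 + 412.16 = 984.13.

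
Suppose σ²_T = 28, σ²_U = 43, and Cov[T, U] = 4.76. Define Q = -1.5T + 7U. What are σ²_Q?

σ²_Q = 2070.04

σ²_Q = a²·σ²_T + b²·σ²_U + 2ab·Cov[T, U] with a = -1.5, b = 7.
= (-1.5)²·28 + 7²·43 + 2·(-1.5)·7·4.76
= 63 + 2107 + (-99.96) = 2070.04.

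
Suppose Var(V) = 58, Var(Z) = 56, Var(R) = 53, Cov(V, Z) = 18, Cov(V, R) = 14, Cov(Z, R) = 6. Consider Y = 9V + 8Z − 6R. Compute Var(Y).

Var(Y) = 10694

Var(Y) = a²·Var(V) + b²·Var(Z) + c²·Var(R) + 2ab·Cov(V, Z) + 2ac·Cov(V, R) + 2bc·Cov(Z, R), with a = 9, b = 8, c = -6.
= 4698 + 3584 + 1908 + 2592 + (-1512) + (-576)
= 10694.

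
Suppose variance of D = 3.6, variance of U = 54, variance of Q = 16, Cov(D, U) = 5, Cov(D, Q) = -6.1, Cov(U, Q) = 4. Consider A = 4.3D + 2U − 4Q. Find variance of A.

variance of A = 770.404

variance of A = a²·variance of D + b²·variance of U + c²·variance of Q + 2ab·Cov(D, U) + 2ac·Cov(D, Q) + 2bc·Cov(U, Q), with a = 4.3, b = 2, c = -4.
= 66.564 + 216 + 256 + 86 + 209.84 + (-64)
= 770.404.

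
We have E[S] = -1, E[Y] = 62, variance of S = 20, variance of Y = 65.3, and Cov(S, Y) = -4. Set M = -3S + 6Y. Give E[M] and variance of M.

E[M] = (-3)·E[S] + 6·E[Y] = (-3)·(-1) + 6·62 = 375.
variance of M = a²·variance of S + b²·variance of Y + 2ab·Cov(S, Y) with a = -3, b = 6.
= (-3)²·20 + 6²·65.3 + 2·(-3)·6·(-4)
= 180 + 2350.8 + 144 = 2674.8.

E[M] = 375, variance of M = 2674.8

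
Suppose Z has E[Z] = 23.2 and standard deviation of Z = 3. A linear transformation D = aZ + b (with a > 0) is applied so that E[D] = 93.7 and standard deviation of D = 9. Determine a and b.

a = 3, b = 24.1

standard deviation of D = a·standard deviation of Z (a > 0), so a = 9/3 = 3.
E[D] = a·E[Z] + b, so b = 93.7 − 3·23.2 = 24.1.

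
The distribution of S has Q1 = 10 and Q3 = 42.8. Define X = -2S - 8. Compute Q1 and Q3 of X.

Q1(X) = -93.6, Q3(X) = -28

a = -2 < 0 reverses order: Q1(X) comes from Q3(S), Q3(X) from Q1(S).
Q1(X) = (-2)·42.8 + (-8) = -93.6; Q3(X) = (-2)·10 + (-8) = -28.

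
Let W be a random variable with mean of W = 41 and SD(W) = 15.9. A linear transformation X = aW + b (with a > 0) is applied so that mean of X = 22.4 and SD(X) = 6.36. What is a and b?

a = 0.4, b = 6

SD(X) = a·SD(W) (a > 0), so a = 6.36/15.9 = 0.4.
mean of X = a·mean of W + b, so b = 22.4 − 0.4·41 = 6.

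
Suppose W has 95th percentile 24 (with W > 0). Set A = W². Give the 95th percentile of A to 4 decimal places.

W² is increasing, so P_{95}(A) = g(P_{95}(W)) = 576.

95th percentile of A = 576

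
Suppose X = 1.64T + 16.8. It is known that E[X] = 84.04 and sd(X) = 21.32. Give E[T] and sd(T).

E[T] = 41, sd(T) = 13

From X = 1.64T + 16.8: E[X] = a·E[T] + b, so E[T] = (E[X] − b)/a = (84.04 − 16.8)/1.64 = 41.
sd(X) = |a|·sd(T), so sd(T) = 21.32/|1.64| = 13.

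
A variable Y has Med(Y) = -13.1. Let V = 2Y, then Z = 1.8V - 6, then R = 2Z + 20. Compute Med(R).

Med(R) = -86.32

Med(V) = 2·(-13.1) = -26.2.
Med(Z) = 1.8·(-26.2) + (-6) = -53.16.
Med(R) = 2·(-53.16) + 20 = -86.32.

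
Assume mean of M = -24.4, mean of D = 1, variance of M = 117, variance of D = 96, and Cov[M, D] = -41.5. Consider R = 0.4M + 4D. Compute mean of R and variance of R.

mean of R = 0.4·mean of M + 4·mean of D = 0.4·(-24.4) + 4·1 = -5.76.
variance of R = a²·variance of M + b²·variance of D + 2ab·Cov[M, D] with a = 0.4, b = 4.
= 0.4²·117 + 4²·96 + 2·0.4·4·(-41.5)
= 18.72 + 1536 + (-132.8) = 1421.92.

mean of R = -5.76, variance of R = 1421.92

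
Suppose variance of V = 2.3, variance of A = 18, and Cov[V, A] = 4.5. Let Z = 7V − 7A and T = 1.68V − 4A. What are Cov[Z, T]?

By bilinearity, Cov[Z, T] = ac·variance of V + bd·variance of A + (ad+bc)·Cov[V, A], with a=7, b=-7, c=1.68, d=-4.
ac·variance of V = 7·1.68·2.3 = 27.048
bd·variance of A = (-7)·(-4)·18 = 504
(ad+bc)·Cov[V, A] = (-39.76)·4.5 = -178.92
Cov[Z, T] = 27.048 + 504 + (-178.92) = 352.128.

Cov[Z, T] = 352.128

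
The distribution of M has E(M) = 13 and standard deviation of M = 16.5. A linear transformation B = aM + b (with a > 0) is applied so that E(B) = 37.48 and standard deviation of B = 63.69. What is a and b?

standard deviation of B = a·standard deviation of M (a > 0), so a = 63.69/16.5 = 3.86.
E(B) = a·E(M) + b, so b = 37.48 − 3.86·13 = -12.7.

a = 3.86, b = -12.7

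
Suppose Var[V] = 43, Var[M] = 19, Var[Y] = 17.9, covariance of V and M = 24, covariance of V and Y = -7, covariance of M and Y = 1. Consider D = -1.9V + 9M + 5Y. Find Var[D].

Var[D] = a²·Var[V] + b²·Var[M] + c²·Var[Y] + 2ab·covariance of V and M + 2ac·covariance of V and Y + 2bc·covariance of M and Y, with a = -1.9, b = 9, c = 5.
= 155.23 + 1539 + 447.5 + (-820.8) + 133 + 90
= 1543.93.

Var[D] = 1543.93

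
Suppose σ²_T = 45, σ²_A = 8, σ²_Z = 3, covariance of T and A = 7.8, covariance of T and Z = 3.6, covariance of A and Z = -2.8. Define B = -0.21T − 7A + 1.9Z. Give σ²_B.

σ²_B = 499.3537

σ²_B = a²·σ²_T + b²·σ²_A + c²·σ²_Z + 2ab·covariance of T and A + 2ac·covariance of T and Z + 2bc·covariance of A and Z, with a = -0.21, b = -7, c = 1.9.
= 1.9845 + 392 + 10.83 + 22.932 + (-2.8728) + 74.48
= 499.3537.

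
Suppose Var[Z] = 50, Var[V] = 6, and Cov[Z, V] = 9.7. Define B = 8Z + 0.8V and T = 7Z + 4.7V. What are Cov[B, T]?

By bilinearity, Cov[B, T] = ac·Var[Z] + bd·Var[V] + (ad+bc)·Cov[Z, V], with a=8, b=0.8, c=7, d=4.7.
ac·Var[Z] = 8·7·50 = 2800
bd·Var[V] = 0.8·4.7·6 = 22.56
(ad+bc)·Cov[Z, V] = (43.2)·9.7 = 419.04
Cov[B, T] = 2800 + 22.56 + 419.04 = 3241.6.

Cov[B, T] = 3241.6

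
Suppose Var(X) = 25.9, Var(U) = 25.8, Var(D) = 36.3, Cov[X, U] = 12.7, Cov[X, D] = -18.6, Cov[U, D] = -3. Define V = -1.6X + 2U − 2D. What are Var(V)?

Var(V) = a²·Var(X) + b²·Var(U) + c²·Var(D) + 2ab·Cov[X, U] + 2ac·Cov[X, D] + 2bc·Cov[U, D], with a = -1.6, b = 2, c = -2.
= 66.304 + 103.2 + 145.2 + (-81.28) + (-119.04) + 24
= 138.384.

Var(V) = 138.384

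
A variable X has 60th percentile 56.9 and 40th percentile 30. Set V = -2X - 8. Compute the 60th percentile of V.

60th percentile of V = -68

Since a = -2 < 0 the transformation is decreasing, reversing order: the 60th percentile of V corresponds to the 40th percentile of X.
So P_{60}(V) = a·P_{40}(X) + b = (-2)·30 + (-8) = -68.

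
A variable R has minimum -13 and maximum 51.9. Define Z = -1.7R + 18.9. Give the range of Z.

Range(Z) = 110.33

Range of R = 51.9 − (-13) = 64.9.
Range(Z) = |a|·Range(R) = |-1.7|·64.9 = 110.33.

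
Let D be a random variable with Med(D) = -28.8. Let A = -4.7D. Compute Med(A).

Med(A) = 135.36

A linear map preserves order up to sign, so Med(A) = a·Med(D) + b = (-4.7)·(-28.8) = 135.36.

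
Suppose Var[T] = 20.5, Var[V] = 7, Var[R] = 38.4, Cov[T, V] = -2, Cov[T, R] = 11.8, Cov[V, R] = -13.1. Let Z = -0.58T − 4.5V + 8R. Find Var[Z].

Var[Z] = 3429.5022

Var[Z] = a²·Var[T] + b²·Var[V] + c²·Var[R] + 2ab·Cov[T, V] + 2ac·Cov[T, R] + 2bc·Cov[V, R], with a = -0.58, b = -4.5, c = 8.
= 6.8962 + 141.75 + 2457.6 + (-10.44) + (-109.504) + 943.2
= 3429.5022.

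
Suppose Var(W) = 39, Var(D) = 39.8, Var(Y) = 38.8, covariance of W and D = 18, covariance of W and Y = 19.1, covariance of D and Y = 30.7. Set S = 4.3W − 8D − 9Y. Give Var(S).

Var(S) = 8115.17

Var(S) = a²·Var(W) + b²·Var(D) + c²·Var(Y) + 2ab·covariance of W and D + 2ac·covariance of W and Y + 2bc·covariance of D and Y, with a = 4.3, b = -8, c = -9.
= 721.11 + 2547.2 + 3142.8 + (-1238.4) + (-1478.34) + 4420.8
= 8115.17.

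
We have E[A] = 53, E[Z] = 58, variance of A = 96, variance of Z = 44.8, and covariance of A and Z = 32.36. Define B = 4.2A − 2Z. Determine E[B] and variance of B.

E[B] = 4.2·E[A] + (-2)·E[Z] = 4.2·53 + (-2)·58 = 106.6.
variance of B = a²·variance of A + b²·variance of Z + 2ab·covariance of A and Z with a = 4.2, b = -2.
= 4.2²·96 + (-2)²·44.8 + 2·4.2·(-2)·32.36
= 1693.44 + 179.2 + (-543.648) = 1328.992.

E[B] = 106.6, variance of B = 1328.992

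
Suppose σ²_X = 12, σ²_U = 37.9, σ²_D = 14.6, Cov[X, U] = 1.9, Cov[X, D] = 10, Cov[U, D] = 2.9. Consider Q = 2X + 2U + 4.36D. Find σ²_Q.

σ²_Q = 717.31616

σ²_Q = a²·σ²_X + b²·σ²_U + c²·σ²_D + 2ab·Cov[X, U] + 2ac·Cov[X, D] + 2bc·Cov[U, D], with a = 2, b = 2, c = 4.36.
= 48 + 151.6 + 277.54016 + 15.2 + 174.4 + 50.576
= 717.31616.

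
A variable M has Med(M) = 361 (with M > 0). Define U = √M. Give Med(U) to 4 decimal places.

√M is monotone on this domain, so Med(U) = √(361) = 19.

Med(U) = 19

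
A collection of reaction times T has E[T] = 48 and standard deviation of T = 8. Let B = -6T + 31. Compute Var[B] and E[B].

B = -6T + 31 is linear with a = -6, b = 31.
Var[T] = 8² = 64.
Var[B] = a²·Var[T] = (-6)²·64 = 2304 (the additive constant 31 does not affect variance).
E[B] = a·E[T] + b = (-6)·48 + 31 = -257.

Var[B] = 2304, E[B] = -257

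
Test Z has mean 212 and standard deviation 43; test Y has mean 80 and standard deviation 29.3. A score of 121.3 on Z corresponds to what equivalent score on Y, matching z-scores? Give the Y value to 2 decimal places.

Y = 18.20

z = (121.3 − 212)/43 ≈ -2.1093.
Y = 80 + z·29.3 = 80 + (121.3 − 212)·29.3/43 ≈ 18.20.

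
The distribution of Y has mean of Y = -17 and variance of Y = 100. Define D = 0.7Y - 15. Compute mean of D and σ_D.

mean of D = -26.9, σ_D = 7

D = 0.7Y - 15 is linear with a = 0.7, b = -15.
mean of D = a·mean of Y + b = 0.7·(-17) + (-15) = -26.9.
σ_Y = √100 = 10.
σ_D = |a|·σ_Y = |0.7|·10 = 7.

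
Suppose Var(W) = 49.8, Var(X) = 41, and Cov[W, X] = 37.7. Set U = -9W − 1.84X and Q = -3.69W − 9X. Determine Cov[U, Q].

By bilinearity, Cov[U, Q] = ac·Var(W) + bd·Var(X) + (ad+bc)·Cov[W, X], with a=-9, b=-1.84, c=-3.69, d=-9.
ac·Var(W) = (-9)·(-3.69)·49.8 = 1653.858
bd·Var(X) = (-1.84)·(-9)·41 = 678.96
(ad+bc)·Cov[W, X] = (87.7896)·37.7 = 3309.66792
Cov[U, Q] = 1653.858 + 678.96 + 3309.66792 = 5642.48592.

Cov[U, Q] = 5642.48592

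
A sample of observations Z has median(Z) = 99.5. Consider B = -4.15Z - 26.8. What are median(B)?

A linear map preserves order up to sign, so median(B) = a·median(Z) + b = (-4.15)·99.5 + (-26.8) = -439.725.

median(B) = -439.725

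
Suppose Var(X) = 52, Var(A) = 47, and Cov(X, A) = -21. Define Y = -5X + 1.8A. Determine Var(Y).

Var(Y) = a²·Var(X) + b²·Var(A) + 2ab·Cov(X, A) with a = -5, b = 1.8.
= (-5)²·52 + 1.8²·47 + 2·(-5)·1.8·(-21)
= 1300 + 152.28 + 378 = 1830.28.

Var(Y) = 1830.28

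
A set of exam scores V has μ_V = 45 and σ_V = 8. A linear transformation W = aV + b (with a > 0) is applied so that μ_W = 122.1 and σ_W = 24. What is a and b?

a = 3, b = -12.9

σ_W = a·σ_V (a > 0), so a = 24/8 = 3.
μ_W = a·μ_V + b, so b = 122.1 − 3·45 = -12.9.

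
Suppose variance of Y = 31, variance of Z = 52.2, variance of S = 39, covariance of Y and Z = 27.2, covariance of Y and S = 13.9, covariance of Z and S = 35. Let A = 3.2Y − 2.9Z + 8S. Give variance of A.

variance of A = a²·variance of Y + b²·variance of Z + c²·variance of S + 2ab·covariance of Y and Z + 2ac·covariance of Y and S + 2bc·covariance of Z and S, with a = 3.2, b = -2.9, c = 8.
= 317.44 + 439.002 + 2496 + (-504.832) + 711.68 + (-1624)
= 1835.29.

variance of A = 1835.29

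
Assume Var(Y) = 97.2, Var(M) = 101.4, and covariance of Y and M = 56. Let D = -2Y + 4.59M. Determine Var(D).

Var(D) = 1496.94534

Var(D) = a²·Var(Y) + b²·Var(M) + 2ab·covariance of Y and M with a = -2, b = 4.59.
= (-2)²·97.2 + 4.59²·101.4 + 2·(-2)·4.59·56
= 388.8 + 2136.30534 + (-1028.16) = 1496.94534.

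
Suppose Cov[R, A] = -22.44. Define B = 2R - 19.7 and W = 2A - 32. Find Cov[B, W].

Cov[B, W] = -89.76

Cov[B, W] = a·c·Cov[R, A] = 2·2·(-22.44) = -89.76. Additive constants drop out.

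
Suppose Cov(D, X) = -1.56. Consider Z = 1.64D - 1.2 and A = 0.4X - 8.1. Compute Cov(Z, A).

Cov(Z, A) = -1.02336

Cov(Z, A) = a·c·Cov(D, X) = 1.64·0.4·(-1.56) = -1.02336. Additive constants drop out.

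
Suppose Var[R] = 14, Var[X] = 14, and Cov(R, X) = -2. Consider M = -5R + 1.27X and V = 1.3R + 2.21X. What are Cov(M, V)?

By bilinearity, Cov(M, V) = ac·Var[R] + bd·Var[X] + (ad+bc)·Cov(R, X), with a=-5, b=1.27, c=1.3, d=2.21.
ac·Var[R] = (-5)·1.3·14 = -91
bd·Var[X] = 1.27·2.21·14 = 39.2938
(ad+bc)·Cov(R, X) = (-9.399)·(-2) = 18.798
Cov(M, V) = -91 + 39.2938 + 18.798 = -32.9082.

Cov(M, V) = -32.9082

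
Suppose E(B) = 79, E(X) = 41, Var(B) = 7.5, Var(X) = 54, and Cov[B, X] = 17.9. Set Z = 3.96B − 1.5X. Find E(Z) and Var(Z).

E(Z) = 251.34, Var(Z) = 26.46

E(Z) = 3.96·E(B) + (-1.5)·E(X) = 3.96·79 + (-1.5)·41 = 251.34.
Var(Z) = a²·Var(B) + b²·Var(X) + 2ab·Cov[B, X] with a = 3.96, b = -1.5.
= 3.96²·7.5 + (-1.5)²·54 + 2·3.96·(-1.5)·17.9
= 117.612 + 121.5 + (-212.652) = 26.46.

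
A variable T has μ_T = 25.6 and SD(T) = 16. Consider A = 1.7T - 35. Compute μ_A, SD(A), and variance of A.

μ_A = 8.52, SD(A) = 27.2, variance of A = 739.84

A = 1.7T - 35 is linear with a = 1.7, b = -35.
μ_A = a·μ_T + b = 1.7·25.6 + (-35) = 8.52.
SD(A) = |a|·SD(T) = |1.7|·16 = 27.2.
variance of T = 16² = 256.
variance of A = a²·variance of T = 1.7²·256 = 739.84 (the additive constant -35 does not affect variance).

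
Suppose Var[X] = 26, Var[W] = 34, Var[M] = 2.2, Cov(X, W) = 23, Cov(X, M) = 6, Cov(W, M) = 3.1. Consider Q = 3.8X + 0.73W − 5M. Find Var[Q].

Var[Q] = a²·Var[X] + b²·Var[W] + c²·Var[M] + 2ab·Cov(X, W) + 2ac·Cov(X, M) + 2bc·Cov(W, M), with a = 3.8, b = 0.73, c = -5.
= 375.44 + 18.1186 + 55 + 127.604 + (-228) + (-22.63)
= 325.5326.

Var[Q] = 325.5326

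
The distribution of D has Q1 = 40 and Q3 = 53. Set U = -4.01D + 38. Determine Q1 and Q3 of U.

a = -4.01 < 0 reverses order: Q1(U) comes from Q3(D), Q3(U) from Q1(D).
Q1(U) = (-4.01)·53 + 38 = -174.53; Q3(U) = (-4.01)·40 + 38 = -122.4.

Q1(U) = -174.53, Q3(U) = -122.4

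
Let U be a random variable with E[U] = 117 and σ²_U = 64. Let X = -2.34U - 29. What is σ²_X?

X = -2.34U - 29 is linear with a = -2.34, b = -29.
σ²_X = a²·σ²_U = (-2.34)²·64 = 350.4384 (the additive constant -29 does not affect variance).

σ²_X = 350.4384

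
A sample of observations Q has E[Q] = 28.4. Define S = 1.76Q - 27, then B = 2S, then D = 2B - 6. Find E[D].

E[S] = 1.76·28.4 + (-27) = 22.984.
E[B] = 2·22.984 = 45.968.
E[D] = 2·45.968 + (-6) = 85.936.

E[D] = 85.936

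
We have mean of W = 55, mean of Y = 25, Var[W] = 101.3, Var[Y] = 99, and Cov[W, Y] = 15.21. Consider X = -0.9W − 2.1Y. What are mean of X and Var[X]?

mean of X = -102, Var[X] = 576.1368

mean of X = (-0.9)·mean of W + (-2.1)·mean of Y = (-0.9)·55 + (-2.1)·25 = -102.
Var[X] = a²·Var[W] + b²·Var[Y] + 2ab·Cov[W, Y] with a = -0.9, b = -2.1.
= (-0.9)²·101.3 + (-2.1)²·99 + 2·(-0.9)·(-2.1)·15.21
= 82.053 + 436.59 + 57.4938 = 576.1368.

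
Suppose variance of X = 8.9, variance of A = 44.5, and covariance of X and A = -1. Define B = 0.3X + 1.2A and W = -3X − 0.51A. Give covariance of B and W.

By bilinearity, covariance of B and W = ac·variance of X + bd·variance of A + (ad+bc)·covariance of X and A, with a=0.3, b=1.2, c=-3, d=-0.51.
ac·variance of X = 0.3·(-3)·8.9 = -8.01
bd·variance of A = 1.2·(-0.51)·44.5 = -27.234
(ad+bc)·covariance of X and A = (-3.753)·(-1) = 3.753
covariance of B and W = -8.01 + (-27.234) + 3.753 = -31.491.

covariance of B and W = -31.491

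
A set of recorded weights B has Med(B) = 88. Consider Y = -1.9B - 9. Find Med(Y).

Med(Y) = -176.2

A linear map preserves order up to sign, so Med(Y) = a·Med(B) + b = (-1.9)·88 + (-9) = -176.2.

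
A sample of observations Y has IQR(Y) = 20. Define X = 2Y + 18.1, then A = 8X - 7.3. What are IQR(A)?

IQR(A) = 320

IQR(X) = |2|·20 = 40.
IQR(A) = |8|·40 = 320.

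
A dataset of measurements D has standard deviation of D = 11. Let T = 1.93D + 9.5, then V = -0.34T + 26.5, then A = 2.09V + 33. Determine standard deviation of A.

standard deviation of T = |1.93|·11 = 21.23.
standard deviation of V = |-0.34|·21.23 = 7.2182.
standard deviation of A = |2.09|·7.2182 = 15.086038.

standard deviation of A = 15.086038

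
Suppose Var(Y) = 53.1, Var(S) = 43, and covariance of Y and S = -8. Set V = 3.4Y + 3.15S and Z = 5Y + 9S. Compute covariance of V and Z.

covariance of V and Z = 1750.95

By bilinearity, covariance of V and Z = ac·Var(Y) + bd·Var(S) + (ad+bc)·covariance of Y and S, with a=3.4, b=3.15, c=5, d=9.
ac·Var(Y) = 3.4·5·53.1 = 902.7
bd·Var(S) = 3.15·9·43 = 1219.05
(ad+bc)·covariance of Y and S = (46.35)·(-8) = -370.8
covariance of V and Z = 902.7 + 1219.05 + (-370.8) = 1750.95.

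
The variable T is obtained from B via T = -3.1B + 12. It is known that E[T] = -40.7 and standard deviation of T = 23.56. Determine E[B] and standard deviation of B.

E[B] = 17, standard deviation of B = 7.6

From T = -3.1B + 12: E[T] = a·E[B] + b, so E[B] = (E[T] − b)/a = (-40.7 − 12)/(-3.1) = 17.
standard deviation of T = |a|·standard deviation of B, so standard deviation of B = 23.56/|-3.1| = 7.6.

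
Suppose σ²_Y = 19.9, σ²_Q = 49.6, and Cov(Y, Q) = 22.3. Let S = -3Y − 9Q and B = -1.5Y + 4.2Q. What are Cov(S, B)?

By bilinearity, Cov(S, B) = ac·σ²_Y + bd·σ²_Q + (ad+bc)·Cov(Y, Q), with a=-3, b=-9, c=-1.5, d=4.2.
ac·σ²_Y = (-3)·(-1.5)·19.9 = 89.55
bd·σ²_Q = (-9)·4.2·49.6 = -1874.88
(ad+bc)·Cov(Y, Q) = (0.9)·22.3 = 20.07
Cov(S, B) = 89.55 + (-1874.88) + 20.07 = -1765.26.

Cov(S, B) = -1765.26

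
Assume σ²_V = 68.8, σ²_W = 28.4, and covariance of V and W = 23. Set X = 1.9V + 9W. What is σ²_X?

σ²_X = a²·σ²_V + b²·σ²_W + 2ab·covariance of V and W with a = 1.9, b = 9.
= 1.9²·68.8 + 9²·28.4 + 2·1.9·9·23
= 248.368 + 2300.4 + 786.6 = 3335.368.

σ²_X = 3335.368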